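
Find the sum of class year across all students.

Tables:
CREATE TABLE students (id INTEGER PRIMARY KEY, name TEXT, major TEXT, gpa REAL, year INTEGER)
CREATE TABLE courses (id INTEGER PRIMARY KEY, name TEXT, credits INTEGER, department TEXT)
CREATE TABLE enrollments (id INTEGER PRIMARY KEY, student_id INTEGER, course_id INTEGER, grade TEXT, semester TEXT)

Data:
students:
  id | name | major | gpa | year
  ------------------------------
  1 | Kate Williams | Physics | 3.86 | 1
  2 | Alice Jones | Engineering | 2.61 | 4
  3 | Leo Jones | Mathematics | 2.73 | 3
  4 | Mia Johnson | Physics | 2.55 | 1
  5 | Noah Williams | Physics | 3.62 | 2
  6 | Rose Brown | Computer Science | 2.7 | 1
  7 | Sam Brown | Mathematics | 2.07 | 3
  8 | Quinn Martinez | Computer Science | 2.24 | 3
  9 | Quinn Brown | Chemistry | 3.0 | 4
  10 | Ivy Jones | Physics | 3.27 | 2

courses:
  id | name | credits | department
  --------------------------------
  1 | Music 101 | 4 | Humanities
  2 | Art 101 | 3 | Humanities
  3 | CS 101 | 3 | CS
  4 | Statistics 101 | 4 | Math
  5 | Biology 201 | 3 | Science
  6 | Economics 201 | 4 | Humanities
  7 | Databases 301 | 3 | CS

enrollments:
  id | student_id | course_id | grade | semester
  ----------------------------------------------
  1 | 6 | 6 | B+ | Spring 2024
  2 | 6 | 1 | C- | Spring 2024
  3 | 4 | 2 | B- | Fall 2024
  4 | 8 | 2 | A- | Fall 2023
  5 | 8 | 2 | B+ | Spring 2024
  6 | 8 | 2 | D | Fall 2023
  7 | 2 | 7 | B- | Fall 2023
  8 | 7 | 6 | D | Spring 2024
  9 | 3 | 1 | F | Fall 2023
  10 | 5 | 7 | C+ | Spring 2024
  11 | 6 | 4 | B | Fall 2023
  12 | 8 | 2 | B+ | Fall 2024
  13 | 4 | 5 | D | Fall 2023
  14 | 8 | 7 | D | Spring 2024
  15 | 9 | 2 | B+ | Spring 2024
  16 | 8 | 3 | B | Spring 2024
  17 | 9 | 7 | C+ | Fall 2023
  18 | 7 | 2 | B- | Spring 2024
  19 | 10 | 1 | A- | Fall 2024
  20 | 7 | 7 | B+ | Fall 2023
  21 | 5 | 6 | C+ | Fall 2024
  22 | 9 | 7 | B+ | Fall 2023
SELECT SUM(year) FROM students

Execution result:
24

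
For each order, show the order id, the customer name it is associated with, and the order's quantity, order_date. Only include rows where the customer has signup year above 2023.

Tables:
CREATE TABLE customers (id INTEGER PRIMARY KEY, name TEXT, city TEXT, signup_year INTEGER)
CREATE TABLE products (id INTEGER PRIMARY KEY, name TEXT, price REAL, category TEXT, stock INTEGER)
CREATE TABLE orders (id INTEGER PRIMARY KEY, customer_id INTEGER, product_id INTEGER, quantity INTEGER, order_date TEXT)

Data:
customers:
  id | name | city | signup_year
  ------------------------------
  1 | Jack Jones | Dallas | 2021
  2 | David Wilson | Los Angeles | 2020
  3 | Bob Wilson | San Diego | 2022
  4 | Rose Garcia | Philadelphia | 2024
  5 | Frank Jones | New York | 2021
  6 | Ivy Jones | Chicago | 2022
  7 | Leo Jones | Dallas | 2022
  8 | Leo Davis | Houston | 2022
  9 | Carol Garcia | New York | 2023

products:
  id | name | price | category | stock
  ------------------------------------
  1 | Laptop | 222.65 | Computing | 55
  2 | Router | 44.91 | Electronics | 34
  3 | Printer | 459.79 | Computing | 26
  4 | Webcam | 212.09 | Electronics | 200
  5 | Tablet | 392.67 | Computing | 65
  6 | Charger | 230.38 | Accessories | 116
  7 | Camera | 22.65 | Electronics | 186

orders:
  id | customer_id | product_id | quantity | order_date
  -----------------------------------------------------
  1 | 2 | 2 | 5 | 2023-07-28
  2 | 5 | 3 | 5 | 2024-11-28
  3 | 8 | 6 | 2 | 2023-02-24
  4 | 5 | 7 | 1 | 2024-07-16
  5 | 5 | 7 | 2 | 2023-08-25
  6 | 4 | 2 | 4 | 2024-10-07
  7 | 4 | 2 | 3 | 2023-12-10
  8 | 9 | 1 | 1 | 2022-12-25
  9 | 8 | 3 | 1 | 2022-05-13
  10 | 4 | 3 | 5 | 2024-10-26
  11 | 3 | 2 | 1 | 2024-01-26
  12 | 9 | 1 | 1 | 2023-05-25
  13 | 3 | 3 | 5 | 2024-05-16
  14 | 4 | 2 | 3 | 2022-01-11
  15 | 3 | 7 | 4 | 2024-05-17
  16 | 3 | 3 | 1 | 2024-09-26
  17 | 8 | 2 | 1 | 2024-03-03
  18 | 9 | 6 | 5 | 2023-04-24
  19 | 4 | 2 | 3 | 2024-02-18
SELECT c.id, p.name AS customer, c.quantity, c.order_date FROM orders c JOIN customers p ON c.customer_id = p.id WHERE p.signup_year > 2023

Execution result:
id | customer | quantity | order_date
6 | Rose Garcia | 4 | 2024-10-07
7 | Rose Garcia | 3 | 2023-12-10
10 | Rose Garcia | 5 | 2024-10-26
14 | Rose Garcia | 3 | 2022-01-11
19 | Rose Garcia | 3 | 2024-02-18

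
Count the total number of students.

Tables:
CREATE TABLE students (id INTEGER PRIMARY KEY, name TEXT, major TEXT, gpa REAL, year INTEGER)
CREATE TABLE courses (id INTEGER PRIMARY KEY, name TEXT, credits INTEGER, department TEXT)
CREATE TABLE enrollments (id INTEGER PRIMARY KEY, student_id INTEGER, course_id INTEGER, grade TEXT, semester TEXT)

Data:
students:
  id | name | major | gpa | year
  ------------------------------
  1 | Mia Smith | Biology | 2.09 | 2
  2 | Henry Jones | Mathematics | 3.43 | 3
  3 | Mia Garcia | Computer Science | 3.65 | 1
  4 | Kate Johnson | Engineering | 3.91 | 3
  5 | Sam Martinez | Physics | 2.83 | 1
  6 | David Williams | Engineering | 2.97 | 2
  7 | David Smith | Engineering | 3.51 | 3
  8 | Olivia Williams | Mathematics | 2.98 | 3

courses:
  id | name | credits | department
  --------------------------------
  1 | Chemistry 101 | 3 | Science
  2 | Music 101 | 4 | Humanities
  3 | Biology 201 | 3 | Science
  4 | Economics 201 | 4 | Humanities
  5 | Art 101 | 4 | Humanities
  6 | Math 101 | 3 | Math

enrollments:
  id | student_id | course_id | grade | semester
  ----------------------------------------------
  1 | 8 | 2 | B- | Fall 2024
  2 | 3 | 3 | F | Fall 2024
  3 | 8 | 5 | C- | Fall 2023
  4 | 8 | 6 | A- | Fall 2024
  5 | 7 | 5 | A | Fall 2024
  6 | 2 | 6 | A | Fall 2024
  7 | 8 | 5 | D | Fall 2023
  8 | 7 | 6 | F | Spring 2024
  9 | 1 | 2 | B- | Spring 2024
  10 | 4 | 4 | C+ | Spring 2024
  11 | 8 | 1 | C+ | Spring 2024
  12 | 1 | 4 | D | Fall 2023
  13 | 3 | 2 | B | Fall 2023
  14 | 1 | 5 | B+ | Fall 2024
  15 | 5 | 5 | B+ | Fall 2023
SELECT COUNT(*) FROM students

Execution result:
8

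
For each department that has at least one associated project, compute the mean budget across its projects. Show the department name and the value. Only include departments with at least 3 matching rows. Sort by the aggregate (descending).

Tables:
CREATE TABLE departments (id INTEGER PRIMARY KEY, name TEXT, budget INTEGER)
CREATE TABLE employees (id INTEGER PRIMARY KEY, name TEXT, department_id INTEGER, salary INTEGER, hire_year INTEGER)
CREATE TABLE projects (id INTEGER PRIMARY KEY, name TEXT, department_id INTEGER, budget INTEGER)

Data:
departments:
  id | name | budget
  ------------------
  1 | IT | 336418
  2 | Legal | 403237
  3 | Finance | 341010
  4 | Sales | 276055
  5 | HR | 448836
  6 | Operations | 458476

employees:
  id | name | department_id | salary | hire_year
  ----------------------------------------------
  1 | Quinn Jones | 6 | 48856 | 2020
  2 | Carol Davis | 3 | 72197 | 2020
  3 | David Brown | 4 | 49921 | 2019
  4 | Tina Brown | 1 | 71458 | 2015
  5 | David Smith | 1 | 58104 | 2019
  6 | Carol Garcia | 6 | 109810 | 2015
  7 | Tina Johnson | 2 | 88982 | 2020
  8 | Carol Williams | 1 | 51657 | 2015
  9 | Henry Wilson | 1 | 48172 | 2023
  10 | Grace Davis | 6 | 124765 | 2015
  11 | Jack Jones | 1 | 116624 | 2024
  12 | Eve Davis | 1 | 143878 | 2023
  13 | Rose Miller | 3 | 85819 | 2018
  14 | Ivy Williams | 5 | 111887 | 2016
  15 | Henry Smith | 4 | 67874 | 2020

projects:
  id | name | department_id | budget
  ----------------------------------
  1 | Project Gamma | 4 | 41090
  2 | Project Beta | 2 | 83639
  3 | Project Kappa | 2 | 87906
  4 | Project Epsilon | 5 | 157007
SELECT p.name, AVG(c.budget) AS avg_budget FROM projects c JOIN departments p ON c.department_id = p.id GROUP BY p.id, p.name HAVING COUNT(*) >= 3 ORDER BY avg_budget DESC

Execution result:
(no rows)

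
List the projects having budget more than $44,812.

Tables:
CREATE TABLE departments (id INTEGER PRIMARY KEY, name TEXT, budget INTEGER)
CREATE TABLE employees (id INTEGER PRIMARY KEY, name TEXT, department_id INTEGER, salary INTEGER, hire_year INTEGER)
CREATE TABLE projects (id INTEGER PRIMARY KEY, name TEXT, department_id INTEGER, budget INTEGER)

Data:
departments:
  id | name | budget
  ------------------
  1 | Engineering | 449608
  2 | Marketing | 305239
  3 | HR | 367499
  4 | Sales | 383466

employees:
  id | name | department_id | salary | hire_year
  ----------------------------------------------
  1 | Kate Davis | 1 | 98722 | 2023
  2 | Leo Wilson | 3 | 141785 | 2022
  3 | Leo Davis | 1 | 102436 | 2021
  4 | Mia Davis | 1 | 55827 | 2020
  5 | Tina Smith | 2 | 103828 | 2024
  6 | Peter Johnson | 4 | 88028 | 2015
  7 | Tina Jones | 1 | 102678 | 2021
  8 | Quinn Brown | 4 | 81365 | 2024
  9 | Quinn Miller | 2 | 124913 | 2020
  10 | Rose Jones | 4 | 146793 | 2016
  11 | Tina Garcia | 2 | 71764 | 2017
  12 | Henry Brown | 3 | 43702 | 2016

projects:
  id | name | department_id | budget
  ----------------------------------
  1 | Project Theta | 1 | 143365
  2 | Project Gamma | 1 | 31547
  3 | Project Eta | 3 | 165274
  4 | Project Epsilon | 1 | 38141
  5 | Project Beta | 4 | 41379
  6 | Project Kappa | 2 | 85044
SELECT name, budget FROM projects WHERE budget > 44812

Execution result:
name | budget
Project Theta | 143365
Project Eta | 165274
Project Kappa | 85044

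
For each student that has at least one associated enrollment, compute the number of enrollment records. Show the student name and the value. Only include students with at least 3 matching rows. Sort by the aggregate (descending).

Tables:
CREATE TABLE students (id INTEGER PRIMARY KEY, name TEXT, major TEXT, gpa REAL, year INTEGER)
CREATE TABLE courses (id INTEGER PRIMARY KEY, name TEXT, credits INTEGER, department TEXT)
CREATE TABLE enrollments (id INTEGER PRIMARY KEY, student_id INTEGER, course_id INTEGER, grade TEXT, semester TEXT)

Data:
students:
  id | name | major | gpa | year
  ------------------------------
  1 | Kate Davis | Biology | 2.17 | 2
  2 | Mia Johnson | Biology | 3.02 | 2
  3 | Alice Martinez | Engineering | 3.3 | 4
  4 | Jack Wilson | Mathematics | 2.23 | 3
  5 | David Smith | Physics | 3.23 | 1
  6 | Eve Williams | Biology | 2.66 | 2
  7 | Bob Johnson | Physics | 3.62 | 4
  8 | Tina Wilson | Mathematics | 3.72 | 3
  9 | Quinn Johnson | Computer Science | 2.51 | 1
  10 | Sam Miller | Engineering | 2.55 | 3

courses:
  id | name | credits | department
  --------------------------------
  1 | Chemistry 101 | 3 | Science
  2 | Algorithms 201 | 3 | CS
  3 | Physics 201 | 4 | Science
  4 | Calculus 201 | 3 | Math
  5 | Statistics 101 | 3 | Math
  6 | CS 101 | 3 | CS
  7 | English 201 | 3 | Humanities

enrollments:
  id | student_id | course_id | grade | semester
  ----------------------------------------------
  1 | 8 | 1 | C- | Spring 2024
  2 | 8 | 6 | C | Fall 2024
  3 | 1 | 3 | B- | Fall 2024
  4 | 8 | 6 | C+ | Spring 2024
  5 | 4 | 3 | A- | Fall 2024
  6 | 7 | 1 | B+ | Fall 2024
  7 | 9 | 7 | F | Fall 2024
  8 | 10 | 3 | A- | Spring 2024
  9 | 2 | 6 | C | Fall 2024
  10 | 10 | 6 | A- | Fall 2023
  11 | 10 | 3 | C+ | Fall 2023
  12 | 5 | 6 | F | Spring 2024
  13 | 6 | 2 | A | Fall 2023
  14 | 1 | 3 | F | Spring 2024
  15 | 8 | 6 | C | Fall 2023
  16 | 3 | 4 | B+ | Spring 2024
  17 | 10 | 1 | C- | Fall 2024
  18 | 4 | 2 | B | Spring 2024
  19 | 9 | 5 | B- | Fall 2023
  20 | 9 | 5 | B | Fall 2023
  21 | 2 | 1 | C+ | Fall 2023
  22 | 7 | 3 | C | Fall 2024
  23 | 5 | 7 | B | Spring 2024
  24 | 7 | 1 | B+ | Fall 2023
SELECT p.name, COUNT(*) AS n FROM enrollments c JOIN students p ON c.student_id = p.id GROUP BY p.id, p.name HAVING COUNT(*) >= 3 ORDER BY n DESC

Execution result:
name | n
Tina Wilson | 4
Sam Miller | 4
Bob Johnson | 3
Quinn Johnson | 3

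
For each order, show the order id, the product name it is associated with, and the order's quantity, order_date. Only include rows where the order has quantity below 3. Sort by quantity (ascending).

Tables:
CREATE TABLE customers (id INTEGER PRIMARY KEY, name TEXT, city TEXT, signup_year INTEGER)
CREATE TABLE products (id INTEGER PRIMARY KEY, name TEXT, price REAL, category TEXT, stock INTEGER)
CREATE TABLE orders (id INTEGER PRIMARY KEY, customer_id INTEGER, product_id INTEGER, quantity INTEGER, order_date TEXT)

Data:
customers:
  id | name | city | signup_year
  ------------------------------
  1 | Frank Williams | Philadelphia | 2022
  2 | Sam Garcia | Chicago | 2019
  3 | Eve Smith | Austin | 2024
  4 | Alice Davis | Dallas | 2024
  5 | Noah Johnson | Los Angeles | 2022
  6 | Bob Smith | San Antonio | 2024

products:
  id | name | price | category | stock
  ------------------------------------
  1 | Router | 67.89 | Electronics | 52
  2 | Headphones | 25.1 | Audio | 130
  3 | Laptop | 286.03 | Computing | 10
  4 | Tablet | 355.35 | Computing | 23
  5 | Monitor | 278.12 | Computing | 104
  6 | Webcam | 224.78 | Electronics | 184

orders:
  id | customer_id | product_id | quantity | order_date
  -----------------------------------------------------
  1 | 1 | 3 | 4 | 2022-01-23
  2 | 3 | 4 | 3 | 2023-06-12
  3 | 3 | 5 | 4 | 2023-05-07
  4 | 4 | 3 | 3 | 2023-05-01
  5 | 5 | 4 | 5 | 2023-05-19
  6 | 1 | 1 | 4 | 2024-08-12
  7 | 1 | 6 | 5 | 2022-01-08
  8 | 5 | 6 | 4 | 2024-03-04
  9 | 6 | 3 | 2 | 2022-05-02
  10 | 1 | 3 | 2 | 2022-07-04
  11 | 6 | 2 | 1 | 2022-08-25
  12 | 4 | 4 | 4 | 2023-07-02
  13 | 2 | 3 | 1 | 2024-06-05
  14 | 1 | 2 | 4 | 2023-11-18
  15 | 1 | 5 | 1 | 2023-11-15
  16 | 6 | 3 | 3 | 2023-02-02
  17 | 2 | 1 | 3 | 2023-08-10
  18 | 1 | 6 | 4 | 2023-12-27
SELECT c.id, p.name AS product, c.quantity, c.order_date FROM orders c JOIN products p ON c.product_id = p.id WHERE c.quantity < 3 ORDER BY c.quantity ASC

Execution result:
id | product | quantity | order_date
11 | Headphones | 1 | 2022-08-25
13 | Laptop | 1 | 2024-06-05
15 | Monitor | 1 | 2023-11-15
9 | Laptop | 2 | 2022-05-02
10 | Laptop | 2 | 2022-07-04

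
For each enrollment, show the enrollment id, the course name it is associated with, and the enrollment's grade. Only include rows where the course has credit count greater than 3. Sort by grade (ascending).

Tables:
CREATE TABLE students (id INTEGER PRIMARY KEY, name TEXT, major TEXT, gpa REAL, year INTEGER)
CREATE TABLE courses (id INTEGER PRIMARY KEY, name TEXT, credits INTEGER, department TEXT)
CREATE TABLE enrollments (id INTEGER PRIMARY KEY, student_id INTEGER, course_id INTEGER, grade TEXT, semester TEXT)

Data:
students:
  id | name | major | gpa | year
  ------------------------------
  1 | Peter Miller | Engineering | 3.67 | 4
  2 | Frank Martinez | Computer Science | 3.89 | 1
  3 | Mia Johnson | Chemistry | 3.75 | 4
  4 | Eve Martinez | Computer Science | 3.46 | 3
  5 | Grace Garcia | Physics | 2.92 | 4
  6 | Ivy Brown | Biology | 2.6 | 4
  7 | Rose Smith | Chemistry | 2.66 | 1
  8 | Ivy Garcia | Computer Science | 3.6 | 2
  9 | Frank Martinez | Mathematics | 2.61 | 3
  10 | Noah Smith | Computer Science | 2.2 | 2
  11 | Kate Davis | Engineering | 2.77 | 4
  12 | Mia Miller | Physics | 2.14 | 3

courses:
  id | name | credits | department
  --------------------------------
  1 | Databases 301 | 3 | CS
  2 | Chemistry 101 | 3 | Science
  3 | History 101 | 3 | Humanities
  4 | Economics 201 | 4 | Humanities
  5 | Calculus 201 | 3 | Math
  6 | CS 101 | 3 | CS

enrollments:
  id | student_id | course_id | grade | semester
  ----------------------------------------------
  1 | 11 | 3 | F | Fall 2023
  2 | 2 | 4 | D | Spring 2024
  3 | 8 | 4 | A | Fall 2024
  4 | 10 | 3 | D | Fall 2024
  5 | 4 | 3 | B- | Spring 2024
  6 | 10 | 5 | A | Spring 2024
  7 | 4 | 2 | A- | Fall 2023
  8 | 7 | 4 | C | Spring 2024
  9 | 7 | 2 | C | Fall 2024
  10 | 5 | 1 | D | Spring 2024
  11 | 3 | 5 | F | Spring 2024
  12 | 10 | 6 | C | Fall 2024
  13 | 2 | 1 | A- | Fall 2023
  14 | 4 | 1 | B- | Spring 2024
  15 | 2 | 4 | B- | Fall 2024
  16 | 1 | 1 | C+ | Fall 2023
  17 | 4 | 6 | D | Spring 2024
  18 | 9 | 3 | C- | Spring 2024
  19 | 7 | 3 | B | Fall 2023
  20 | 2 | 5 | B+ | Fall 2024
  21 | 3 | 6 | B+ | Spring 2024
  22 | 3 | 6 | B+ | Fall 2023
SELECT c.id, p.name AS course, c.grade FROM enrollments c JOIN courses p ON c.course_id = p.id WHERE p.credits > 3 ORDER BY c.grade ASC

Execution result:
id | course | grade
3 | Economics 201 | A
15 | Economics 201 | B-
8 | Economics 201 | C
2 | Economics 201 | D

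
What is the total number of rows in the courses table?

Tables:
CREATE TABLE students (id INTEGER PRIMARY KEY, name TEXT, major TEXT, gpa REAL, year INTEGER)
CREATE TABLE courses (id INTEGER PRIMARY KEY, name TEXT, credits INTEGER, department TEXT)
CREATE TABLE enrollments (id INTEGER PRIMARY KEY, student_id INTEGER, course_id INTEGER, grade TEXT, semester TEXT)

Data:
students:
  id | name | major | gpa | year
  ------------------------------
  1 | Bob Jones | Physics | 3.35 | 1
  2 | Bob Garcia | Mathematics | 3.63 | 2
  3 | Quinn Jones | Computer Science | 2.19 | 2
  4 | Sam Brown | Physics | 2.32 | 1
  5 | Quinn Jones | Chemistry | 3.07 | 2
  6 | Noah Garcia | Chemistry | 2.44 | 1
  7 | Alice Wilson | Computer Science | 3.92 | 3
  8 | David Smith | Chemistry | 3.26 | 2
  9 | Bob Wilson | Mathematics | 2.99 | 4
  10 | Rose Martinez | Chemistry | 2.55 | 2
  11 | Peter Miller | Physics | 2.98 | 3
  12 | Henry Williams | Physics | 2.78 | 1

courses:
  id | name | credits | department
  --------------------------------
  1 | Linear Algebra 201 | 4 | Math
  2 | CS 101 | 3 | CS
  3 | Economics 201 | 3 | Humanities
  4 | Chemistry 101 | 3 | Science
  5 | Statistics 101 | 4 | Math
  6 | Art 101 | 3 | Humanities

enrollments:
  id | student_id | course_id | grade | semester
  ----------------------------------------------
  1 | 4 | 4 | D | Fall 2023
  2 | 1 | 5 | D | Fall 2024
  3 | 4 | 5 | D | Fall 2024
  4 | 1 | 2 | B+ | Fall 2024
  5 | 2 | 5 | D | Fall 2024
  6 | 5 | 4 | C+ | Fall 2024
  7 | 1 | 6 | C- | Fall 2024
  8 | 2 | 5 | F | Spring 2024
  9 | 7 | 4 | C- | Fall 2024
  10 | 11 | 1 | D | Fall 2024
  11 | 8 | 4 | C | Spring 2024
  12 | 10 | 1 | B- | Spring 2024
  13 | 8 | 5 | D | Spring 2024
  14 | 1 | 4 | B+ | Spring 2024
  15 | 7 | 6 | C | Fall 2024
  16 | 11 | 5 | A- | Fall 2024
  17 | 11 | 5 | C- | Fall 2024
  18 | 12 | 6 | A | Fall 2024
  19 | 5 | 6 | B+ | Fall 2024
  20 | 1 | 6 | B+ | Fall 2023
SELECT COUNT(*) FROM courses

Execution result:
6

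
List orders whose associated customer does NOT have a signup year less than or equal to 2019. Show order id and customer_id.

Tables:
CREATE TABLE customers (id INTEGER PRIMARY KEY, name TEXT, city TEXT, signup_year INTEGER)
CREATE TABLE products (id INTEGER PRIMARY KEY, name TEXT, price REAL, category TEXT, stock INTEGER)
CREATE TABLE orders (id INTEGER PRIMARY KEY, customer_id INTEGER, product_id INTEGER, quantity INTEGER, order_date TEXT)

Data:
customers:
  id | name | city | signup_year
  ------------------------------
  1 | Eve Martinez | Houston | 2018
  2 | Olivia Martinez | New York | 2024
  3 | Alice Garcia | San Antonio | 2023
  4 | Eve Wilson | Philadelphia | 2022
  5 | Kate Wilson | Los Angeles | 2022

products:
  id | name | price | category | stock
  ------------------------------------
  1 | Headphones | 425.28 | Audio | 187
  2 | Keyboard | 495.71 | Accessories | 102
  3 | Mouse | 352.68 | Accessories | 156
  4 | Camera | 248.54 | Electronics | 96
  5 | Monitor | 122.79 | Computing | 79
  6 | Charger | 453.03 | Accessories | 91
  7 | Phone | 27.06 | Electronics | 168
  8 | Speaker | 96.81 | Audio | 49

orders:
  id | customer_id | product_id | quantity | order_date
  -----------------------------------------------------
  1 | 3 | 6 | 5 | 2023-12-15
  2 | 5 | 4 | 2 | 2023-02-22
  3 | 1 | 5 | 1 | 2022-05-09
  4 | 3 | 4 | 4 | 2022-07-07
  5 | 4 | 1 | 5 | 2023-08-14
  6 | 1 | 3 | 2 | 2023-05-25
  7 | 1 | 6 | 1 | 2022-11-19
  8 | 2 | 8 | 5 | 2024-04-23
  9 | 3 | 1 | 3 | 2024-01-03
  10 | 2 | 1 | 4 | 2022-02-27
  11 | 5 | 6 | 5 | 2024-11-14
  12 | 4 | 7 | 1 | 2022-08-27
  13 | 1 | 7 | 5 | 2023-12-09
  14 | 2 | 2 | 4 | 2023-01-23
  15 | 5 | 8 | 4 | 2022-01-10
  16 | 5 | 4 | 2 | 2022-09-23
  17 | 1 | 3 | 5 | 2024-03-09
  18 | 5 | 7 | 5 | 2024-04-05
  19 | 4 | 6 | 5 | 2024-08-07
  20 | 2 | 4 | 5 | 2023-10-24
SELECT id, customer_id FROM orders WHERE customer_id NOT IN (SELECT id FROM customers WHERE signup_year <= 2019)

Execution result:
id | customer_id
1 | 3
2 | 5
4 | 3
5 | 4
8 | 2
9 | 3
10 | 2
11 | 5
12 | 4
14 | 2
15 | 5
16 | 5
18 | 5
19 | 4
20 | 2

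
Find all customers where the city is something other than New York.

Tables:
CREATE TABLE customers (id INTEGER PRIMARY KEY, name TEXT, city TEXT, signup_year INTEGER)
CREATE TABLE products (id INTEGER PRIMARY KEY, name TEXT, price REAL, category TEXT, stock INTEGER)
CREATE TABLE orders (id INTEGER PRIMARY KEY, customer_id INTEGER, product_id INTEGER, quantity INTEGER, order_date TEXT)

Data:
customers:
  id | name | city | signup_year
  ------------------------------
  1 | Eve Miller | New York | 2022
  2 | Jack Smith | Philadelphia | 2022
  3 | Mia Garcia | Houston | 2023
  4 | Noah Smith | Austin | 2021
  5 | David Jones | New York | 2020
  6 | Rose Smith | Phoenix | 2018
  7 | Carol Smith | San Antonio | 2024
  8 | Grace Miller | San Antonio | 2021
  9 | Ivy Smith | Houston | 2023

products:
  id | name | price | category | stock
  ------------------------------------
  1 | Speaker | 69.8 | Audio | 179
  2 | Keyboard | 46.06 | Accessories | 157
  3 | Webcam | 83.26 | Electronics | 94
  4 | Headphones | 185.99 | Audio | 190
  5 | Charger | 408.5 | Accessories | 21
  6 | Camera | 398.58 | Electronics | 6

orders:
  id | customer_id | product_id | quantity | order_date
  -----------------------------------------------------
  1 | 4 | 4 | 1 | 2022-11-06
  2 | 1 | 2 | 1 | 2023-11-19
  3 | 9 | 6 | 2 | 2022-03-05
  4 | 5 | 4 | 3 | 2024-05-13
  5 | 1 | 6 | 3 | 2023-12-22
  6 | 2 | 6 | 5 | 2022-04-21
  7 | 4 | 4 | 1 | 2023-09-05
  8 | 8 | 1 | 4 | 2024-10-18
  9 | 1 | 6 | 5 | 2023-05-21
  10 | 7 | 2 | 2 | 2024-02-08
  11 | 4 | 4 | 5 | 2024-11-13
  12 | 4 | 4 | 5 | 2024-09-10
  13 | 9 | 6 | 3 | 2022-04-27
SELECT name, city FROM customers WHERE city <> 'New York'

Execution result:
name | city
Jack Smith | Philadelphia
Mia Garcia | Houston
Noah Smith | Austin
Rose Smith | Phoenix
Carol Smith | San Antonio
Grace Miller | San Antonio
Ivy Smith | Houston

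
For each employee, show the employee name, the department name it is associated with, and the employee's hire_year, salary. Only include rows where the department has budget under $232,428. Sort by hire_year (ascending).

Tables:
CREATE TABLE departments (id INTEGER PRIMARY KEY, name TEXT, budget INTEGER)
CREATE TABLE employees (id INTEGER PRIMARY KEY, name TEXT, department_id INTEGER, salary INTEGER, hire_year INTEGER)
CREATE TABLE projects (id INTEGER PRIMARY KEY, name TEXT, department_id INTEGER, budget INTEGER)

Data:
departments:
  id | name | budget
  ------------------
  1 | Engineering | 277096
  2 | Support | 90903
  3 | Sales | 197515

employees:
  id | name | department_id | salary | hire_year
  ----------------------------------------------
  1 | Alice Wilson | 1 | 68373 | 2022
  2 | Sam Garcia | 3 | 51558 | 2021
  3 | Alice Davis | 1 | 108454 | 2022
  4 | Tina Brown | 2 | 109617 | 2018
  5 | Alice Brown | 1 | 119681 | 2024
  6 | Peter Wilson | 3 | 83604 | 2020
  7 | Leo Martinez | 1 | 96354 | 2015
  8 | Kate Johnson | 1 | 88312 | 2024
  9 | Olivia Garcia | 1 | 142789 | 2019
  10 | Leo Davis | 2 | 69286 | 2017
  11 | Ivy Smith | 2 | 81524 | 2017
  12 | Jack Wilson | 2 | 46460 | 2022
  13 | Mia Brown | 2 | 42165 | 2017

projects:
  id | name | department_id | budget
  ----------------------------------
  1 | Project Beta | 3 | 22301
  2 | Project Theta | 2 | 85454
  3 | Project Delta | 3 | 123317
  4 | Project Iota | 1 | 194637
SELECT c.name, p.name AS department, c.hire_year, c.salary FROM employees c JOIN departments p ON c.department_id = p.id WHERE p.budget < 232428 ORDER BY c.hire_year ASC

Execution result:
name | department | hire_year | salary
Leo Davis | Support | 2017 | 69286
Ivy Smith | Support | 2017 | 81524
Mia Brown | Support | 2017 | 42165
Tina Brown | Support | 2018 | 109617
Peter Wilson | Sales | 2020 | 83604
Sam Garcia | Sales | 2021 | 51558
Jack Wilson | Support | 2022 | 46460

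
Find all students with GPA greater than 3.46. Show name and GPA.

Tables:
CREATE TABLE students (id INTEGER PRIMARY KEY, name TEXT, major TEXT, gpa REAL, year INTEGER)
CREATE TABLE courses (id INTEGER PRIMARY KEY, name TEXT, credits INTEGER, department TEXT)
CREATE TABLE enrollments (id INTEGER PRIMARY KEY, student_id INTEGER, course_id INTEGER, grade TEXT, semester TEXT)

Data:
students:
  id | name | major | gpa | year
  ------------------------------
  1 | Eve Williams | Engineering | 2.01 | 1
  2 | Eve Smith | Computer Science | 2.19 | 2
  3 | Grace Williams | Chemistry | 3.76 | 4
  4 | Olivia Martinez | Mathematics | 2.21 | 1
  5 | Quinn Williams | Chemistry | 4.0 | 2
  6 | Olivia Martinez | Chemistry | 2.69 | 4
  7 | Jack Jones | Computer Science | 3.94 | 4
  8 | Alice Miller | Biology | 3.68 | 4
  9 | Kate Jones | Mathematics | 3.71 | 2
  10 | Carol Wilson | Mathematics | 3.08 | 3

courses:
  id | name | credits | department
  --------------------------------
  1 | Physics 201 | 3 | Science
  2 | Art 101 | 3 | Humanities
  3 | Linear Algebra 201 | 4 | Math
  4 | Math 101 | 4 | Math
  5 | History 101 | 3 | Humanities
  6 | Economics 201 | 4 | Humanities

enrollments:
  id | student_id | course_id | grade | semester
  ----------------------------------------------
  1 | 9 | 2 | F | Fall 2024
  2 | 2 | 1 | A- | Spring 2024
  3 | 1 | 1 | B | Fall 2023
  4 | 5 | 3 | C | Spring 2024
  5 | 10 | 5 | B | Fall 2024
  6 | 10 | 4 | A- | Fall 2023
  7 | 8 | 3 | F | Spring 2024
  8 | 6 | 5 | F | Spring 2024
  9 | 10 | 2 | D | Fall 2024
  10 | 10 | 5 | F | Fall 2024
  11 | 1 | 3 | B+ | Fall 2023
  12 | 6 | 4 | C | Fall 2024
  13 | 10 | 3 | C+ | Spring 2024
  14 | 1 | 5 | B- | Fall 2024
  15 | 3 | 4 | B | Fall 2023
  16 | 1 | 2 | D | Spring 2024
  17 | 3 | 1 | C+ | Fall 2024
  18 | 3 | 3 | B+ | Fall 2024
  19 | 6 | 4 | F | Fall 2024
SELECT name, gpa FROM students WHERE gpa > 3.46

Execution result:
name | gpa
Grace Williams | 3.76
Quinn Williams | 4.00
Jack Jones | 3.94
Alice Miller | 3.68
Kate Jones | 3.71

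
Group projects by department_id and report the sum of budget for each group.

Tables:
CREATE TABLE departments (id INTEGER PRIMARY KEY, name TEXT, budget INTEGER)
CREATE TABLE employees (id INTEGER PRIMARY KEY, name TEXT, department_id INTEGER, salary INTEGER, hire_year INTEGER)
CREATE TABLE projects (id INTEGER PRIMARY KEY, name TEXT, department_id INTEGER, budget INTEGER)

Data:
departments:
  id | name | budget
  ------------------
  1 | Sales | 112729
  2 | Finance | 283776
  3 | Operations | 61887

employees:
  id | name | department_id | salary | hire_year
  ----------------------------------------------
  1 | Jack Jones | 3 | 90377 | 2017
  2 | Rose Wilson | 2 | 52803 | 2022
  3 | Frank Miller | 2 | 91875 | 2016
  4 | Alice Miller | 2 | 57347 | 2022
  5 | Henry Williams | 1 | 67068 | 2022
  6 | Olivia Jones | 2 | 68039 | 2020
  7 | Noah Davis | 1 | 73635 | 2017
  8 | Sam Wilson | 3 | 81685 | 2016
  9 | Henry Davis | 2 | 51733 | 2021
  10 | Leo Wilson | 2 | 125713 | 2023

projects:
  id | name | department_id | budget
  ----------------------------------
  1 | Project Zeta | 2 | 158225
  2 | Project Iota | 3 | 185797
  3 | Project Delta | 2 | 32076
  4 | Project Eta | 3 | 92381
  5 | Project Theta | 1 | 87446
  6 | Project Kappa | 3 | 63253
SELECT department_id, SUM(budget) AS sum_budget FROM projects GROUP BY department_id

Execution result:
department_id | sum_budget
1 | 87446
2 | 190301
3 | 341431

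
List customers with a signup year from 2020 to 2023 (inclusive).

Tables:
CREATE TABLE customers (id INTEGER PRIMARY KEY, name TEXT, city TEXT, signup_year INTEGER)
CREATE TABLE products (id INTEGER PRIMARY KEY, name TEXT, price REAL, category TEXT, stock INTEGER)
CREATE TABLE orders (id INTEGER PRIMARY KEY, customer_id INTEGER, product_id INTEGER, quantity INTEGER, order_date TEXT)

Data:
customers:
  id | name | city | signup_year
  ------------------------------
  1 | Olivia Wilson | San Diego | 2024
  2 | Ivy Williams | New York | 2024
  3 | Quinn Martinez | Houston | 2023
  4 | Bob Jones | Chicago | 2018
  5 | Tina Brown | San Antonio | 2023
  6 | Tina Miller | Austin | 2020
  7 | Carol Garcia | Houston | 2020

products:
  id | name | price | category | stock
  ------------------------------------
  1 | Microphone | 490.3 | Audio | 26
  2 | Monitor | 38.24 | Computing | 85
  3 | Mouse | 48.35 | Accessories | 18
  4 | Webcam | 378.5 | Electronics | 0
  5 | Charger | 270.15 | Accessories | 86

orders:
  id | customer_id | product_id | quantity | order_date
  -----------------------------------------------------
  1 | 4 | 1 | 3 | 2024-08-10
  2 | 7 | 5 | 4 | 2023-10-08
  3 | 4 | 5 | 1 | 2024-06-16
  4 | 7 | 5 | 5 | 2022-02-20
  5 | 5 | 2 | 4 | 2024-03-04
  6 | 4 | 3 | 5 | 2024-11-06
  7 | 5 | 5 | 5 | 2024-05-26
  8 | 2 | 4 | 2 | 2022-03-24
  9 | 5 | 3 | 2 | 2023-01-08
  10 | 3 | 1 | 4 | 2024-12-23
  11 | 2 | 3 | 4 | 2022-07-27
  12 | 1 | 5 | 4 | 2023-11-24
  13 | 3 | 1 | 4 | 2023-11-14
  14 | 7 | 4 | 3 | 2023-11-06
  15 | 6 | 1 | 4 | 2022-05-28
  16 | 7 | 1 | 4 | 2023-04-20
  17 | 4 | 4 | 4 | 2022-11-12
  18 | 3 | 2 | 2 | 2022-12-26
SELECT name, signup_year FROM customers WHERE signup_year BETWEEN 2020 AND 2023

Execution result:
name | signup_year
Quinn Martinez | 2023
Tina Brown | 2023
Tina Miller | 2020
Carol Garcia | 2020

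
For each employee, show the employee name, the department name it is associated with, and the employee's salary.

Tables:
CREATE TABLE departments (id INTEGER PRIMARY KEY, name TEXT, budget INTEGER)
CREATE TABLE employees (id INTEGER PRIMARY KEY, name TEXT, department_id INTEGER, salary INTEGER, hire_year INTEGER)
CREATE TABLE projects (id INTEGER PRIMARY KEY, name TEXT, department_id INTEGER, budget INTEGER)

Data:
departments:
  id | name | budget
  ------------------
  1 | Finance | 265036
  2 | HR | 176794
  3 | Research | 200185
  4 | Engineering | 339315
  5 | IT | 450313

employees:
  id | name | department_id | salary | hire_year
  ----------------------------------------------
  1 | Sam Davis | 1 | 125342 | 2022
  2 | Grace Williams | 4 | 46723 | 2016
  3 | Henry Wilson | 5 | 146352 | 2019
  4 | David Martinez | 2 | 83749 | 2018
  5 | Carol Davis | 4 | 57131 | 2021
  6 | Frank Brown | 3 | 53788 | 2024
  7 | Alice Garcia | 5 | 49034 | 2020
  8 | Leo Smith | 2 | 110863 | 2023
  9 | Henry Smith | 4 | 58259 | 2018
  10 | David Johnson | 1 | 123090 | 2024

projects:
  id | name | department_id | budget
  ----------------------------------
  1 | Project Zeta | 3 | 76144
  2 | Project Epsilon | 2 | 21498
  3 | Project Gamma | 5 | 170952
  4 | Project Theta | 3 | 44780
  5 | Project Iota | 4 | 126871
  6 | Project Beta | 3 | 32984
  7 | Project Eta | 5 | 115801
SELECT c.name, p.name AS department, c.salary FROM employees c JOIN departments p ON c.department_id = p.id

Execution result:
name | department | salary
Sam Davis | Finance | 125342
Grace Williams | Engineering | 46723
Henry Wilson | IT | 146352
David Martinez | HR | 83749
Carol Davis | Engineering | 57131
Frank Brown | Research | 53788
Alice Garcia | IT | 49034
Leo Smith | HR | 110863
Henry Smith | Engineering | 58259
David Johnson | Finance | 123090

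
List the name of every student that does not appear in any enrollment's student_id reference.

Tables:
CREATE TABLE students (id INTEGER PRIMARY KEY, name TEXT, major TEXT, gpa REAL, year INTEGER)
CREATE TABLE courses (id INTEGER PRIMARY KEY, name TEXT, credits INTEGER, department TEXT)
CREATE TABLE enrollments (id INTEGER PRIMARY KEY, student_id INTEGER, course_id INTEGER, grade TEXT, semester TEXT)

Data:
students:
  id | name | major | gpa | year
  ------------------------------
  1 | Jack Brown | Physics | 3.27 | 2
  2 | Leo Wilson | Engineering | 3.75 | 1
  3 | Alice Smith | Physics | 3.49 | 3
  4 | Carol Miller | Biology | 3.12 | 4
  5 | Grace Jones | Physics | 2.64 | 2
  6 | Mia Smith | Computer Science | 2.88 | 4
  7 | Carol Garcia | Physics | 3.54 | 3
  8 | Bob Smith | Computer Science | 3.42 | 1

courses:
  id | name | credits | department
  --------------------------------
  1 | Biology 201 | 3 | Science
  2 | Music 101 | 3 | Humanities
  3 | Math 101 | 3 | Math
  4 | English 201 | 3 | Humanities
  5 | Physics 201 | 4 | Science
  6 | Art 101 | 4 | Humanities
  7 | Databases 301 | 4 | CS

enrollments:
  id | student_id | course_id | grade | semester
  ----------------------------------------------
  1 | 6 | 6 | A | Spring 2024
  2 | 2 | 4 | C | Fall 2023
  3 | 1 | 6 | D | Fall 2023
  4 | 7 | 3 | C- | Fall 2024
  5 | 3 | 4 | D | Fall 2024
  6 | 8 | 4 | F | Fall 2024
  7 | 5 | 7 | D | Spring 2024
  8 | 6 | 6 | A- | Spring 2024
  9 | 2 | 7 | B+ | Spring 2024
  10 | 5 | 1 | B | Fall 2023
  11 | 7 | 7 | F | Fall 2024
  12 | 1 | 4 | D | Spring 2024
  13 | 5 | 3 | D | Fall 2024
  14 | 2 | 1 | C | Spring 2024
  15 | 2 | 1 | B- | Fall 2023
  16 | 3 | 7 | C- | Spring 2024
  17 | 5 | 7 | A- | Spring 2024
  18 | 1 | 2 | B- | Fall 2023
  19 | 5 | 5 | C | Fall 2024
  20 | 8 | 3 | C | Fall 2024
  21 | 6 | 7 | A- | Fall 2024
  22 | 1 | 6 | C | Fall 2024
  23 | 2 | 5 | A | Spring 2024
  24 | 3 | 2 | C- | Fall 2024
SELECT p.name FROM students p LEFT JOIN enrollments c ON c.student_id = p.id WHERE c.id IS NULL

Execution result:
Carol Miller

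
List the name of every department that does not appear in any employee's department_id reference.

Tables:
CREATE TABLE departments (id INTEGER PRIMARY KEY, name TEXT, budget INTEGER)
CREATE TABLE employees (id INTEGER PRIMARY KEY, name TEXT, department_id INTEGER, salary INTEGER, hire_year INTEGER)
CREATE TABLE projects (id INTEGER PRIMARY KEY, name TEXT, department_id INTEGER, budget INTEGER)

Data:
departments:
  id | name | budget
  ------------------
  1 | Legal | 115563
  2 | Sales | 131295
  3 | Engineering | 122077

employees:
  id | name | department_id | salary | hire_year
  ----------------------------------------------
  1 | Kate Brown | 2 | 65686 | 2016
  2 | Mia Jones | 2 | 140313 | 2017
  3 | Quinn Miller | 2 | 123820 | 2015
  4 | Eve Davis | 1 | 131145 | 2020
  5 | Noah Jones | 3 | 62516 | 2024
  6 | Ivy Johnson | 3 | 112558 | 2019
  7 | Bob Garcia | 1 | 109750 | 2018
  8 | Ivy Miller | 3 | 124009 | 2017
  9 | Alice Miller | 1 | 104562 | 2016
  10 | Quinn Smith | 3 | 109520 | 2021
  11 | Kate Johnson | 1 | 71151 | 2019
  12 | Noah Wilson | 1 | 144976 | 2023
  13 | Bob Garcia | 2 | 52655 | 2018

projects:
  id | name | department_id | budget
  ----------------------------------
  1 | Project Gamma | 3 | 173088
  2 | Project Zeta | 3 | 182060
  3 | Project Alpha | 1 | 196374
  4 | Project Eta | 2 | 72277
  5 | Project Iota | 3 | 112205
SELECT p.name FROM departments p LEFT JOIN employees c ON c.department_id = p.id WHERE c.id IS NULL

Execution result:
(no rows)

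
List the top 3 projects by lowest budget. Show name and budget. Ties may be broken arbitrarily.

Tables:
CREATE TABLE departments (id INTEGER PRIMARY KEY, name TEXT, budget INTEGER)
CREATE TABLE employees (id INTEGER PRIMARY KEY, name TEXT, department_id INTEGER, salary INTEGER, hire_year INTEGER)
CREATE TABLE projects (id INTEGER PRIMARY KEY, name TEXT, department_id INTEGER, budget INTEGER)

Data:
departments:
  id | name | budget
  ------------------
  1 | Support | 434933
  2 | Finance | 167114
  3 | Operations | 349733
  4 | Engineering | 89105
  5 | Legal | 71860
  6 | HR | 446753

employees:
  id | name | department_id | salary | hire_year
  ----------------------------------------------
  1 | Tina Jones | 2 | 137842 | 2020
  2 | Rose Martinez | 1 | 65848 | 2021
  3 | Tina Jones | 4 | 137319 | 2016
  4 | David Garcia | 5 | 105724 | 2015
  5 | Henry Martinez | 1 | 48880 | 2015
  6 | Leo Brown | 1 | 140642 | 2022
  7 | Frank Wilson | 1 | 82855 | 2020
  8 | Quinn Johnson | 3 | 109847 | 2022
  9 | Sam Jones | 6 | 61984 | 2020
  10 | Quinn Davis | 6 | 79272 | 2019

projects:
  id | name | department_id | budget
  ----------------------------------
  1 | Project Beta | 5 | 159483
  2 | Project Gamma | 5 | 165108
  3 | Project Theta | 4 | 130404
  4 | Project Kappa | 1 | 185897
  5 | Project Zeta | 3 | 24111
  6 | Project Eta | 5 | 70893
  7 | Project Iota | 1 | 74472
SELECT name, budget FROM projects ORDER BY budget ASC LIMIT 3

Execution result:
name | budget
Project Zeta | 24111
Project Eta | 70893
Project Iota | 74472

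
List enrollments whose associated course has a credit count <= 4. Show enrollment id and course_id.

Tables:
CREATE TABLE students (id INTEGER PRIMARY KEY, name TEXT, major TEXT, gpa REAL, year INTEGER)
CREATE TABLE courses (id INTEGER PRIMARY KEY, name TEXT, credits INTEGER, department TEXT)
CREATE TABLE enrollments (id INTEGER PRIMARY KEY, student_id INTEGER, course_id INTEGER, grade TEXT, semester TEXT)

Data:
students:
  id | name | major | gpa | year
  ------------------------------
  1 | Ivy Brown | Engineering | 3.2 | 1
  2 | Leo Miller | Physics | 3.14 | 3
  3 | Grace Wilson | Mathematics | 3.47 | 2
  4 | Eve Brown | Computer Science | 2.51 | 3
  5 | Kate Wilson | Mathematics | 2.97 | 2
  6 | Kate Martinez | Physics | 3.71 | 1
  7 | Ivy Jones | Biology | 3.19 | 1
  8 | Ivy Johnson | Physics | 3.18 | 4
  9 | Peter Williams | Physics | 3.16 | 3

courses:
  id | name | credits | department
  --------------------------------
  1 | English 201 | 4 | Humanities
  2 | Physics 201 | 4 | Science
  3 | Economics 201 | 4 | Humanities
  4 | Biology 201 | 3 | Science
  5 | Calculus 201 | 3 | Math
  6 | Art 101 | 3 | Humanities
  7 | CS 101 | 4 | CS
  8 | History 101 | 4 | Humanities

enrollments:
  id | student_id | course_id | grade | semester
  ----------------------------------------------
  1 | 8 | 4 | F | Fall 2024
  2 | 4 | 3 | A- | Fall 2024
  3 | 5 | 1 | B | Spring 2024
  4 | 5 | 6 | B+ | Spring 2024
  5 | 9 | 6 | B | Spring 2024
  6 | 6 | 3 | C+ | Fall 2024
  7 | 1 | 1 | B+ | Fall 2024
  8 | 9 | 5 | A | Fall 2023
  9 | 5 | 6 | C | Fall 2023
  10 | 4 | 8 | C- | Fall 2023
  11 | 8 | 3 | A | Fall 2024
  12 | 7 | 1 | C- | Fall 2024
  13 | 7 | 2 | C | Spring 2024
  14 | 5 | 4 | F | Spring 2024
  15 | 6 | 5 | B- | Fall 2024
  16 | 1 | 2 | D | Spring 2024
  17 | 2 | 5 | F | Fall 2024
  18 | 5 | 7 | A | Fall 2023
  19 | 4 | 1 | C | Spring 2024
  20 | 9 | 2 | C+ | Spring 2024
SELECT id, course_id FROM enrollments WHERE course_id IN (SELECT id FROM courses WHERE credits <= 4)

Execution result:
id | course_id
1 | 4
2 | 3
3 | 1
4 | 6
5 | 6
6 | 3
7 | 1
8 | 5
9 | 6
10 | 8
11 | 3
12 | 1
13 | 2
14 | 4
15 | 5
16 | 2
17 | 5
18 | 7
19 | 1
20 | 2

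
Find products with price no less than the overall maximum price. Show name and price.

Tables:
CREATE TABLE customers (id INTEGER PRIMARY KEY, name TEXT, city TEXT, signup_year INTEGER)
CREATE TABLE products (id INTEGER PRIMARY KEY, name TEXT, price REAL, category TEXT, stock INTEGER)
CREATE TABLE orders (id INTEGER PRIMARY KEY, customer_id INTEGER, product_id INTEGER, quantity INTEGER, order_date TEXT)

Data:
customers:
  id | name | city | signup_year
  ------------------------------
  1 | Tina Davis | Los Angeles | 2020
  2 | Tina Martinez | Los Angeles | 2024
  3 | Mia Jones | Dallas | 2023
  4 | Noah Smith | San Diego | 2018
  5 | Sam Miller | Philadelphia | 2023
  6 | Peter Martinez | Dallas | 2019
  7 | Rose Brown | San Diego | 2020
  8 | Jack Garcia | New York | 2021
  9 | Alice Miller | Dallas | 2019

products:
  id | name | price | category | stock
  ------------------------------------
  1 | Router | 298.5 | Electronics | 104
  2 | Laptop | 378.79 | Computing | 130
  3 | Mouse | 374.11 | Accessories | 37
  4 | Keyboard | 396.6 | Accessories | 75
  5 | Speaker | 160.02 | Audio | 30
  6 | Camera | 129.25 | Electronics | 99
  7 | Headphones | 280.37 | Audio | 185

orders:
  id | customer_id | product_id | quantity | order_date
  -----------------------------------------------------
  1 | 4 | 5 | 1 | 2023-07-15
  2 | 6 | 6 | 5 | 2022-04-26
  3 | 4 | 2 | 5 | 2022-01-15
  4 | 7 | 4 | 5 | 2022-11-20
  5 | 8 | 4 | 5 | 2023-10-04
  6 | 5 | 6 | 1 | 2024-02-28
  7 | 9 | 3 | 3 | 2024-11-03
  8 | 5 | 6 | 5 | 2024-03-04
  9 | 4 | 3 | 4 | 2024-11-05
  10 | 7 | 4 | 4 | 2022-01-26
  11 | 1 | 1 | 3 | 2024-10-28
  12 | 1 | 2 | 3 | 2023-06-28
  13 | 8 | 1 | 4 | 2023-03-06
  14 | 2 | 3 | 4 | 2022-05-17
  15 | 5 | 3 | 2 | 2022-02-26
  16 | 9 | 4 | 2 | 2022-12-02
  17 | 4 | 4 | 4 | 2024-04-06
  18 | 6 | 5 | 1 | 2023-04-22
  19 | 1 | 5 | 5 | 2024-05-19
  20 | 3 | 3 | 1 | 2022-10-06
SELECT name, price FROM products WHERE price >= (SELECT MAX(price) FROM products)

Execution result:
name | price
Keyboard | 396.60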